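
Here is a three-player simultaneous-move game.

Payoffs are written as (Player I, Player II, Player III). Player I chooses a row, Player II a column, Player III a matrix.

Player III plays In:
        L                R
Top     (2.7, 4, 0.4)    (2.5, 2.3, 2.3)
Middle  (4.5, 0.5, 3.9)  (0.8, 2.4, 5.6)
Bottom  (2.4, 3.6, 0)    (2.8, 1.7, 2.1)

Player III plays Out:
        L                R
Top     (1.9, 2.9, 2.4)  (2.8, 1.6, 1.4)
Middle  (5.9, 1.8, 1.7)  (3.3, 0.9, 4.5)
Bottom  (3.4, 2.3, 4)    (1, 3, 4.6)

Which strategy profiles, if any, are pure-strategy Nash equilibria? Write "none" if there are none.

Player I against (L, In): payoffs 2.7, 4.5, 2.4 → best response Middle.
Player I against (L, Out): payoffs 1.9, 5.9, 3.4 → best response Middle.
Player I against (R, In): payoffs 2.5, 0.8, 2.8 → best response Bottom.
Player I against (R, Out): payoffs 2.8, 3.3, 1 → best response Middle.
Player II against (Top, In): payoffs 4, 2.3 → best response L.
Player II against (Top, Out): payoffs 2.9, 1.6 → best response L.
Player II against (Middle, In): payoffs 0.5, 2.4 → best response R.
Player II against (Middle, Out): payoffs 1.8, 0.9 → best response L.
Player II against (Bottom, In): payoffs 3.6, 1.7 → best response L.
Player II against (Bottom, Out): payoffs 2.3, 3 → best response R.
Player III against (Top, L): payoffs 0.4, 2.4 → best response Out.
Player III against (Top, R): payoffs 2.3, 1.4 → best response In.
Player III against (Middle, L): payoffs 3.9, 1.7 → best response In.
Player III against (Middle, R): payoffs 5.6, 4.5 → best response In.
Player III against (Bottom, L): payoffs 0, 4 → best response Out.
Player III against (Bottom, R): payoffs 2.1, 4.6 → best response Out.
No profile is a mutual best response for all players.

This game has no pure Nash equilibrium.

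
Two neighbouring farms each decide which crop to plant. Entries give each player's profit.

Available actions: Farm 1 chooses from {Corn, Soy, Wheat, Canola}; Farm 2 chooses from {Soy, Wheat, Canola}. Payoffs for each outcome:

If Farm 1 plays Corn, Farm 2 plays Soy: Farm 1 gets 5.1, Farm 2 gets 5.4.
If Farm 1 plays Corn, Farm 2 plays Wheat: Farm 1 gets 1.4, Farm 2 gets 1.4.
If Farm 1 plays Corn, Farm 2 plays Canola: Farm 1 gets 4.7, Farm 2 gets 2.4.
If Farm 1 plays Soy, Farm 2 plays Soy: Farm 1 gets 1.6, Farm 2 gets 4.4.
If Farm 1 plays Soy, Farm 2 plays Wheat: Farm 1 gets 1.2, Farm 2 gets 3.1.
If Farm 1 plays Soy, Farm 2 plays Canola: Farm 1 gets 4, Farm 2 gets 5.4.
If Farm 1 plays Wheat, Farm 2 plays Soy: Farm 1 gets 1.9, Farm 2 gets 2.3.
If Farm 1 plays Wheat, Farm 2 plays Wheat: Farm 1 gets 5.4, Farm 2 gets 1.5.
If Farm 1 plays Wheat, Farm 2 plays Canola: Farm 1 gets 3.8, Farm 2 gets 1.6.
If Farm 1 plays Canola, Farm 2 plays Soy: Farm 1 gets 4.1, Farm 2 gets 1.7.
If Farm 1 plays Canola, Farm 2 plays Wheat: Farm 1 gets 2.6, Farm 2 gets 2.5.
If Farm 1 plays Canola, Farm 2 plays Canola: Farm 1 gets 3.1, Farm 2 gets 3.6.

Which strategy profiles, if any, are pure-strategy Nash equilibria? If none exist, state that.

The unique pure-strategy Nash equilibrium is (Corn, Soy).

Farm 1 against Soy: payoffs 5.1, 1.6, 1.9, 4.1 → best response Corn.
Farm 1 against Wheat: payoffs 1.4, 1.2, 5.4, 2.6 → best response Wheat.
Farm 1 against Canola: payoffs 4.7, 4, 3.8, 3.1 → best response Corn.
Farm 2 against Corn: payoffs 5.4, 1.4, 2.4 → best response Soy.
Farm 2 against Soy: payoffs 4.4, 3.1, 5.4 → best response Canola.
Farm 2 against Wheat: payoffs 2.3, 1.5, 1.6 → best response Soy.
Farm 2 against Canola: payoffs 1.7, 2.5, 3.6 → best response Canola.
Mutual best responses: (Corn, Soy).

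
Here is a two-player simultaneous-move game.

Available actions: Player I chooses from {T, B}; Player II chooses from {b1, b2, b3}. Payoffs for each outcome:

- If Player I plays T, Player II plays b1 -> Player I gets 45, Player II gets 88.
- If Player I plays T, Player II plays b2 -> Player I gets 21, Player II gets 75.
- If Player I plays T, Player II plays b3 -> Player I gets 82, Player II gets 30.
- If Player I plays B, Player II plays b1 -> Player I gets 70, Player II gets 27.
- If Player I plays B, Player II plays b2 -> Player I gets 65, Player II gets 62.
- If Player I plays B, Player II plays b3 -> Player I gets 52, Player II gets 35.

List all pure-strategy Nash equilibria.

Pure NE: (B, b2)

Player I against b1: payoffs 45, 70 → best response B.
Player I against b2: payoffs 21, 65 → best response B.
Player I against b3: payoffs 82, 52 → best response T.
Player II against T: payoffs 88, 75, 30 → best response b1.
Player II against B: payoffs 27, 62, 35 → best response b2.
Mutual best responses: (B, b2).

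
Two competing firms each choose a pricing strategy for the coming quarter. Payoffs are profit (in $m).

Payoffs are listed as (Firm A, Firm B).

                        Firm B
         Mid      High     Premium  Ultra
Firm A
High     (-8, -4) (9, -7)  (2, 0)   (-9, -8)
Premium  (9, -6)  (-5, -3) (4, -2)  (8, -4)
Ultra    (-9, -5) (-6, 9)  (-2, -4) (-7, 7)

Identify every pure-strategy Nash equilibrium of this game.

Mark each player's best response to every combination of opponents' strategies; a profile where every player is best-responding is a pure Nash equilibrium.
Firm A against Mid: payoffs -8, 9, -9 → best response Premium.
Firm A against High: payoffs 9, -5, -6 → best response High.
Firm A against Premium: payoffs 2, 4, -2 → best response Premium.
Firm A against Ultra: payoffs -9, 8, -7 → best response Premium.
Firm B against High: payoffs -4, -7, 0, -8 → best response Premium.
Firm B against Premium: payoffs -6, -3, -2, -4 → best response Premium.
Firm B against Ultra: payoffs -5, 9, -4, 7 → best response High.
Mutual best responses: (Premium, Premium).

Pure NE: (Premium, Premium)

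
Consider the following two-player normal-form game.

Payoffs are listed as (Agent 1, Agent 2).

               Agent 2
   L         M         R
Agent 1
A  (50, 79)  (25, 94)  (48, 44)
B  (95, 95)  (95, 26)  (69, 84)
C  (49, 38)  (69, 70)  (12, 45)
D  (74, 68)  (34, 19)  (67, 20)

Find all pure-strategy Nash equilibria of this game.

Pure NE: (B, L)

Agent 1 against L: payoffs 50, 95, 49, 74 → best response B.
Agent 1 against M: payoffs 25, 95, 69, 34 → best response B.
Agent 1 against R: payoffs 48, 69, 12, 67 → best response B.
Agent 2 against A: payoffs 79, 94, 44 → best response M.
Agent 2 against B: payoffs 95, 26, 84 → best response L.
Agent 2 against C: payoffs 38, 70, 45 → best response M.
Agent 2 against D: payoffs 68, 19, 20 → best response L.
Mutual best responses: (B, L).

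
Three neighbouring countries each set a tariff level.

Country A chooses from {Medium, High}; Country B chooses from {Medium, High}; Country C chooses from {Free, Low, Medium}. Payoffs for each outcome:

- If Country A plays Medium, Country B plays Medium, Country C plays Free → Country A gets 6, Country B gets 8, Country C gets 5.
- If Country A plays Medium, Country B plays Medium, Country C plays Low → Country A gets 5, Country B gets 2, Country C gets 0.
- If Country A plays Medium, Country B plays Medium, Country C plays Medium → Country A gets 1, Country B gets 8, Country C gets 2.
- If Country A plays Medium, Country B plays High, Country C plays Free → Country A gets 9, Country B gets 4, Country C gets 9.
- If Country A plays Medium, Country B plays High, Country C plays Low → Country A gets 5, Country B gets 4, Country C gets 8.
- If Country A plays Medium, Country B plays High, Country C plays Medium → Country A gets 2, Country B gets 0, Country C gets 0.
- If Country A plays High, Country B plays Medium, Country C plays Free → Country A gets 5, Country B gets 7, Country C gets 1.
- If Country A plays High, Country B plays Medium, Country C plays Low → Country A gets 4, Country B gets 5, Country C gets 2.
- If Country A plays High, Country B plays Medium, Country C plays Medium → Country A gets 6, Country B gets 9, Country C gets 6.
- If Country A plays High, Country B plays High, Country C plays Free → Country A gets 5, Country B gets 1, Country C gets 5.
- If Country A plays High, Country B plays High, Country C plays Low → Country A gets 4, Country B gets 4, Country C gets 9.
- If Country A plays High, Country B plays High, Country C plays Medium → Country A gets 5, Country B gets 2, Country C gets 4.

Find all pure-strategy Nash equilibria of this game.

The pure Nash equilibria are (Medium, Medium, Free), (High, Medium, Medium).

Country A against (Medium, Free): payoffs 6, 5 → best response Medium.
Country A against (Medium, Low): payoffs 5, 4 → best response Medium.
Country A against (Medium, Medium): payoffs 1, 6 → best response High.
Country A against (High, Free): payoffs 9, 5 → best response Medium.
Country A against (High, Low): payoffs 5, 4 → best response Medium.
Country A against (High, Medium): payoffs 2, 5 → best response High.
Country B against (Medium, Free): payoffs 8, 4 → best response Medium.
Country B against (Medium, Low): payoffs 2, 4 → best response High.
Country B against (Medium, Medium): payoffs 8, 0 → best response Medium.
Country B against (High, Free): payoffs 7, 1 → best response Medium.
Country B against (High, Low): payoffs 5, 4 → best response Medium.
Country B against (High, Medium): payoffs 9, 2 → best response Medium.
Country C against (Medium, Medium): payoffs 5, 0, 2 → best response Free.
Country C against (Medium, High): payoffs 9, 8, 0 → best response Free.
Country C against (High, Medium): payoffs 1, 2, 6 → best response Medium.
Country C against (High, High): payoffs 5, 9, 4 → best response Low.
Mutual best responses: (Medium, Medium, Free); (High, Medium, Medium).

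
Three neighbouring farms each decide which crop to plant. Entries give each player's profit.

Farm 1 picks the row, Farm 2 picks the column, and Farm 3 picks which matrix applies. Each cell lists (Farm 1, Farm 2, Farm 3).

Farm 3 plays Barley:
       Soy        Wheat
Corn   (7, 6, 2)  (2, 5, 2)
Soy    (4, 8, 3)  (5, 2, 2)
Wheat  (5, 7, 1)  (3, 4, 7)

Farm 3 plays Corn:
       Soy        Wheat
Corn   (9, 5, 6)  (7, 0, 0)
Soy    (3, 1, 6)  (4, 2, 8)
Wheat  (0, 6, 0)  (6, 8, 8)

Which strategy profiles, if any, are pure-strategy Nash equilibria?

(Corn, Soy, Barley): Farm 3 can switch to Corn (2 → 6). Not NE.
(Corn, Soy, Corn): Farm 1 gets 9, best alternative 3; Farm 2 gets 5, best alternative 0; Farm 3 gets 6, best alternative 2. No profitable deviation — NE.
(Corn, Wheat, Barley): Farm 1 can switch to Soy (2 → 5). Not NE.
(Corn, Wheat, Corn): Farm 2 can switch to Soy (0 → 5). Not NE.
(Soy, Soy, Barley): Farm 1 can switch to Corn (4 → 7). Not NE.
(Soy, Soy, Corn): Farm 1 can switch to Corn (3 → 9). Not NE.
(Soy, Wheat, Barley): Farm 2 can switch to Soy (2 → 8). Not NE.
(Soy, Wheat, Corn): Farm 1 can switch to Corn (4 → 7). Not NE.
(Wheat, Soy, Barley): Farm 1 can switch to Corn (5 → 7). Not NE.
(Wheat, Soy, Corn): Farm 1 can switch to Corn (0 → 9). Not NE.
(Wheat, Wheat, Barley): Farm 1 can switch to Soy (3 → 5). Not NE.
(The remaining 1 profile has a profitable deviation by the same check.)

(Corn, Soy, Corn)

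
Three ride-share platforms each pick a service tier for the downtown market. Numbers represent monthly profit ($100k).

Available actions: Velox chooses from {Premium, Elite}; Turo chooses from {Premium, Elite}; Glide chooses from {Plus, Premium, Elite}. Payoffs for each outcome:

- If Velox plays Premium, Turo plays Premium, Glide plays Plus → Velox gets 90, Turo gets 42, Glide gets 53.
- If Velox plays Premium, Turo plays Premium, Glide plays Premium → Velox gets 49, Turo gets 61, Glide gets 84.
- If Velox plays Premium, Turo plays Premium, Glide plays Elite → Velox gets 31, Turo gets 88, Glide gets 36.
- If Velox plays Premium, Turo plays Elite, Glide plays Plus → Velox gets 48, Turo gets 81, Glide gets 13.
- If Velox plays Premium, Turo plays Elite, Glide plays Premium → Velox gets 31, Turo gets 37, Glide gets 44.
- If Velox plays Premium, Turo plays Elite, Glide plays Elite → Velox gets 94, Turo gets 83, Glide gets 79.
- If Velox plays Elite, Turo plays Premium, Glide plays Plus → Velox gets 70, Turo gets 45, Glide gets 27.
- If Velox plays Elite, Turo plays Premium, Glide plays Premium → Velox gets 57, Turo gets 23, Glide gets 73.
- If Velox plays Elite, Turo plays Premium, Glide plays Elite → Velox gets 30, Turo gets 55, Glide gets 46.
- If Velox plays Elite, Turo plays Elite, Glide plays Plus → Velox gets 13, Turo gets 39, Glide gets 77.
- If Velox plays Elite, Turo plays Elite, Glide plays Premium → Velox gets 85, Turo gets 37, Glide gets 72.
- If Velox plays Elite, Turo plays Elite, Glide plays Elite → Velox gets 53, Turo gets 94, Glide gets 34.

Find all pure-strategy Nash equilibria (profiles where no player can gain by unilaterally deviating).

Velox against (Premium, Plus): payoffs 90, 70 → best response Premium.
Velox against (Premium, Premium): payoffs 49, 57 → best response Elite.
Velox against (Premium, Elite): payoffs 31, 30 → best response Premium.
Velox against (Elite, Plus): payoffs 48, 13 → best response Premium.
Velox against (Elite, Premium): payoffs 31, 85 → best response Elite.
Velox against (Elite, Elite): payoffs 94, 53 → best response Premium.
Turo against (Premium, Plus): payoffs 42, 81 → best response Elite.
Turo against (Premium, Premium): payoffs 61, 37 → best response Premium.
Turo against (Premium, Elite): payoffs 88, 83 → best response Premium.
Turo against (Elite, Plus): payoffs 45, 39 → best response Premium.
Turo against (Elite, Premium): payoffs 23, 37 → best response Elite.
Turo against (Elite, Elite): payoffs 55, 94 → best response Elite.
Glide against (Premium, Premium): payoffs 53, 84, 36 → best response Premium.
Glide against (Premium, Elite): payoffs 13, 44, 79 → best response Elite.
Glide against (Elite, Premium): payoffs 27, 73, 46 → best response Premium.
Glide against (Elite, Elite): payoffs 77, 72, 34 → best response Plus.
No profile is a mutual best response for all players.

No pure-strategy Nash equilibrium.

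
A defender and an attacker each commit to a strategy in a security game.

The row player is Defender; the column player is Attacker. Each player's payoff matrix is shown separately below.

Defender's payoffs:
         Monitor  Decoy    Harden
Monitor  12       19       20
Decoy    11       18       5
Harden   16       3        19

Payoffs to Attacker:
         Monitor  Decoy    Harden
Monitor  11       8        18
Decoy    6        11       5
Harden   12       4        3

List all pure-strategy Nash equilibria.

Pure-strategy Nash equilibria: (Monitor, Harden), (Harden, Monitor)

(Monitor, Monitor): Defender can switch to Harden (12 → 16). Not NE.
(Monitor, Decoy): Attacker can switch to Monitor (8 → 11). Not NE.
(Monitor, Harden): Defender gets 20, best alternative 19; Attacker gets 18, best alternative 11. No profitable deviation — NE.
(Decoy, Monitor): Defender can switch to Monitor (11 → 12). Not NE.
(Decoy, Decoy): Defender can switch to Monitor (18 → 19). Not NE.
(Decoy, Harden): Defender can switch to Monitor (5 → 20). Not NE.
(Harden, Monitor): Defender gets 16, best alternative 12; Attacker gets 12, best alternative 4. No profitable deviation — NE.
(Harden, Decoy): Defender can switch to Monitor (3 → 19). Not NE.
(Harden, Harden): Defender can switch to Monitor (19 → 20). Not NE.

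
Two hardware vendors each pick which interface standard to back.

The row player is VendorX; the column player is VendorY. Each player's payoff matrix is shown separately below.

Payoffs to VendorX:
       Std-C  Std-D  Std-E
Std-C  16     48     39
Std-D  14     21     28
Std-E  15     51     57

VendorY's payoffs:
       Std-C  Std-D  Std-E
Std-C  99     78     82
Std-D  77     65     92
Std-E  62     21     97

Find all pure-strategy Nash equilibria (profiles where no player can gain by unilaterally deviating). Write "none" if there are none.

Pure-strategy Nash equilibria: (Std-C, Std-C), (Std-E, Std-E)

(Std-C, Std-C): VendorX gets 16, best alternative 15; VendorY gets 99, best alternative 82. No profitable deviation — NE.
(Std-C, Std-D): VendorX can switch to Std-E (48 → 51). Not NE.
(Std-C, Std-E): VendorX can switch to Std-E (39 → 57). Not NE.
(Std-D, Std-C): VendorX can switch to Std-C (14 → 16). Not NE.
(Std-D, Std-D): VendorX can switch to Std-C (21 → 48). Not NE.
(Std-D, Std-E): VendorX can switch to Std-C (28 → 39). Not NE.
(Std-E, Std-C): VendorX can switch to Std-C (15 → 16). Not NE.
(Std-E, Std-D): VendorY can switch to Std-C (21 → 62). Not NE.
(Std-E, Std-E): VendorX gets 57, best alternative 39; VendorY gets 97, best alternative 62. No profitable deviation — NE.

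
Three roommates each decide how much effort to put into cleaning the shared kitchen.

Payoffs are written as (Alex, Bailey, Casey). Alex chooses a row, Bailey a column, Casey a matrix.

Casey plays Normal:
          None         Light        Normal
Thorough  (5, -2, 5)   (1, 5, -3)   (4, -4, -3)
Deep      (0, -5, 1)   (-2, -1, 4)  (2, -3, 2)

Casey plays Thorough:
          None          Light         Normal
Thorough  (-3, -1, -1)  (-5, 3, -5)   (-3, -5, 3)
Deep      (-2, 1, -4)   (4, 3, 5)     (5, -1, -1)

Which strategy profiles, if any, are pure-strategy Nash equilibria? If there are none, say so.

For each strategy profile, look for a profitable unilateral deviation.
(Thorough, None, Normal): Bailey can switch to Light (-2 → 5). Not NE.
(Thorough, None, Thorough): Alex can switch to Deep (-3 → -2). Not NE.
(Thorough, Light, Normal): Alex gets 1, best alternative -2; Bailey gets 5, best alternative -2; Casey gets -3, best alternative -5. No profitable deviation — NE.
(Thorough, Light, Thorough): Alex can switch to Deep (-5 → 4). Not NE.
(Thorough, Normal, Normal): Bailey can switch to None (-4 → -2). Not NE.
(Thorough, Normal, Thorough): Alex can switch to Deep (-3 → 5). Not NE.
(Deep, None, Normal): Alex can switch to Thorough (0 → 5). Not NE.
(Deep, Light, Thorough): Alex gets 4, best alternative -5; Bailey gets 3, best alternative 1; Casey gets 5, best alternative 4. No profitable deviation — NE.
(The remaining 4 profiles each have a profitable deviation by the same check.)

(Thorough, Light, Normal), (Deep, Light, Thorough)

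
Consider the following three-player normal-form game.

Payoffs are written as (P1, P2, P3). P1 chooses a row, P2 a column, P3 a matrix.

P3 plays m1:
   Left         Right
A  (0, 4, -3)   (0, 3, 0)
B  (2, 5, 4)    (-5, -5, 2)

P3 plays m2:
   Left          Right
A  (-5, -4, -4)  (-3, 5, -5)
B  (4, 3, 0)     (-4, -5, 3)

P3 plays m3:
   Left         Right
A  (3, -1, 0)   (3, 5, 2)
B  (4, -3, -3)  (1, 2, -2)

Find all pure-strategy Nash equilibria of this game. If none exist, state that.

The pure Nash equilibria are (A, Right, m3), (B, Left, m1).

Mark each player's best response to every combination of opponents' strategies; a profile where every player is best-responding is a pure Nash equilibrium.
P1 against (Left, m1): payoffs 0, 2 → best response B.
P1 against (Left, m2): payoffs -5, 4 → best response B.
P1 against (Left, m3): payoffs 3, 4 → best response B.
P1 against (Right, m1): payoffs 0, -5 → best response A.
P1 against (Right, m2): payoffs -3, -4 → best response A.
P1 against (Right, m3): payoffs 3, 1 → best response A.
P2 against (A, m1): payoffs 4, 3 → best response Left.
P2 against (A, m2): payoffs -4, 5 → best response Right.
P2 against (A, m3): payoffs -1, 5 → best response Right.
P2 against (B, m1): payoffs 5, -5 → best response Left.
P2 against (B, m2): payoffs 3, -5 → best response Left.
P2 against (B, m3): payoffs -3, 2 → best response Right.
P3 against (A, Left): payoffs -3, -4, 0 → best response m3.
P3 against (A, Right): payoffs 0, -5, 2 → best response m3.
P3 against (B, Left): payoffs 4, 0, -3 → best response m1.
P3 against (B, Right): payoffs 2, 3, -2 → best response m2.
Mutual best responses: (A, Right, m3); (B, Left, m1).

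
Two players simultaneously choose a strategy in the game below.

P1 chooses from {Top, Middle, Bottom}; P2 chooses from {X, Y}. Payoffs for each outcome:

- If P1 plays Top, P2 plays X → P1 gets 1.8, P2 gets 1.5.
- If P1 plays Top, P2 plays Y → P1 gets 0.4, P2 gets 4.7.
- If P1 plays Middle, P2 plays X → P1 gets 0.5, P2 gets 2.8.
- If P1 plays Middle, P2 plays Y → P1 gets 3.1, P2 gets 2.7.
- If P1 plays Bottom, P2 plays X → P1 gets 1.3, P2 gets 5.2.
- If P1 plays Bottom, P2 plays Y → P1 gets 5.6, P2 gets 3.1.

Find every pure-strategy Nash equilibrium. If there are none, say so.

P1 against X: payoffs 1.8, 0.5, 1.3 → best response Top.
P1 against Y: payoffs 0.4, 3.1, 5.6 → best response Bottom.
P2 against Top: payoffs 1.5, 4.7 → best response Y.
P2 against Middle: payoffs 2.8, 2.7 → best response X.
P2 against Bottom: payoffs 5.2, 3.1 → best response X.
No profile is a mutual best response for all players.

This game has no pure Nash equilibrium.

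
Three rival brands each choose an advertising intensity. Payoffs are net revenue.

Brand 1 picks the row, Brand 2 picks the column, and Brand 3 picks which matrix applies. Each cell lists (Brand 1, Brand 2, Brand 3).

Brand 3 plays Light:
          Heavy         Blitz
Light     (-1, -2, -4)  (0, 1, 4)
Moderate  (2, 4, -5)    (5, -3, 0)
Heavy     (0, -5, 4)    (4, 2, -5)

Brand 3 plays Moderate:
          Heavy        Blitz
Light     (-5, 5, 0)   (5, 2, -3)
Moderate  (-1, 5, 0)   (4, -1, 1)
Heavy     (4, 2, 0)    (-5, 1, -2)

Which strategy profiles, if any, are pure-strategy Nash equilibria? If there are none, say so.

This game has no pure Nash equilibrium.

(Light, Heavy, Light): Brand 1 can switch to Moderate (-1 → 2). Not NE.
(Light, Heavy, Moderate): Brand 1 can switch to Moderate (-5 → -1). Not NE.
(Light, Blitz, Light): Brand 1 can switch to Moderate (0 → 5). Not NE.
(Light, Blitz, Moderate): Brand 2 can switch to Heavy (2 → 5). Not NE.
(Moderate, Heavy, Light): Brand 3 can switch to Moderate (-5 → 0). Not NE.
(Moderate, Heavy, Moderate): Brand 1 can switch to Heavy (-1 → 4). Not NE.
(Moderate, Blitz, Light): Brand 2 can switch to Heavy (-3 → 4). Not NE.
(Moderate, Blitz, Moderate): Brand 1 can switch to Light (4 → 5). Not NE.
(The remaining 4 profiles each have a profitable deviation by the same check.)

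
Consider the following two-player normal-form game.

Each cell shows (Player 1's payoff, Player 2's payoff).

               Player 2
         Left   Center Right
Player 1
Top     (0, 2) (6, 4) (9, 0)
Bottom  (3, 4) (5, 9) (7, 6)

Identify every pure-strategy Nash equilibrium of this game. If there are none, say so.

Player 1 against Left: payoffs 0, 3 → best response Bottom.
Player 1 against Center: payoffs 6, 5 → best response Top.
Player 1 against Right: payoffs 9, 7 → best response Top.
Player 2 against Top: payoffs 2, 4, 0 → best response Center.
Player 2 against Bottom: payoffs 4, 9, 6 → best response Center.
Mutual best responses: (Top, Center).

(Top, Center)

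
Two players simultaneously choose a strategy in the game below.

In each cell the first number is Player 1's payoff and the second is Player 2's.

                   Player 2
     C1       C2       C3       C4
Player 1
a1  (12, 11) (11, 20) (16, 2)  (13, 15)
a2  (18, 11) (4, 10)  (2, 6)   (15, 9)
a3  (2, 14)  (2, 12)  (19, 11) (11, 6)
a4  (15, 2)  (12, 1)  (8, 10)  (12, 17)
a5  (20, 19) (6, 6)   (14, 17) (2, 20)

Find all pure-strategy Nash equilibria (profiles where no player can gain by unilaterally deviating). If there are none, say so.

(a1, C1): Player 1 can switch to a2 (12 → 18). Not NE.
(a1, C2): Player 1 can switch to a4 (11 → 12). Not NE.
(a1, C3): Player 1 can switch to a3 (16 → 19). Not NE.
(a1, C4): Player 1 can switch to a2 (13 → 15). Not NE.
(a2, C1): Player 1 can switch to a5 (18 → 20). Not NE.
(a2, C2): Player 1 can switch to a1 (4 → 11). Not NE.
(a2, C3): Player 1 can switch to a1 (2 → 16). Not NE.
(a2, C4): Player 2 can switch to C1 (9 → 11). Not NE.
(a3, C1): Player 1 can switch to a1 (2 → 12). Not NE.
(a3, C2): Player 1 can switch to a1 (2 → 11). Not NE.
(The remaining 10 profiles each have a profitable deviation by the same check.)

No pure-strategy Nash equilibrium.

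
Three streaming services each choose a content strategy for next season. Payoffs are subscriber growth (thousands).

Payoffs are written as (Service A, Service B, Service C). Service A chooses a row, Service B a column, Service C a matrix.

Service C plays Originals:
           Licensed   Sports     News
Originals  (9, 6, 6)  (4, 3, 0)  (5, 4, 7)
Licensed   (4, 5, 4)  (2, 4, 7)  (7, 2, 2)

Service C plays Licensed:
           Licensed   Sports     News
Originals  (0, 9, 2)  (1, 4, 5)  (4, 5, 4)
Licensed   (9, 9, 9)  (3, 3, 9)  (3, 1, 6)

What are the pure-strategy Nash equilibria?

Service A against (Licensed, Originals): payoffs 9, 4 → best response Originals.
Service A against (Licensed, Licensed): payoffs 0, 9 → best response Licensed.
Service A against (Sports, Originals): payoffs 4, 2 → best response Originals.
Service A against (Sports, Licensed): payoffs 1, 3 → best response Licensed.
Service A against (News, Originals): payoffs 5, 7 → best response Licensed.
Service A against (News, Licensed): payoffs 4, 3 → best response Originals.
Service B against (Originals, Originals): payoffs 6, 3, 4 → best response Licensed.
Service B against (Originals, Licensed): payoffs 9, 4, 5 → best response Licensed.
Service B against (Licensed, Originals): payoffs 5, 4, 2 → best response Licensed.
Service B against (Licensed, Licensed): payoffs 9, 3, 1 → best response Licensed.
Service C against (Originals, Licensed): payoffs 6, 2 → best response Originals.
Service C against (Originals, Sports): payoffs 0, 5 → best response Licensed.
Service C against (Originals, News): payoffs 7, 4 → best response Originals.
Service C against (Licensed, Licensed): payoffs 4, 9 → best response Licensed.
Service C against (Licensed, Sports): payoffs 7, 9 → best response Licensed.
Service C against (Licensed, News): payoffs 2, 6 → best response Licensed.
Mutual best responses: (Originals, Licensed, Originals); (Licensed, Licensed, Licensed).

Pure-strategy Nash equilibria: (Originals, Licensed, Originals) and (Licensed, Licensed, Licensed)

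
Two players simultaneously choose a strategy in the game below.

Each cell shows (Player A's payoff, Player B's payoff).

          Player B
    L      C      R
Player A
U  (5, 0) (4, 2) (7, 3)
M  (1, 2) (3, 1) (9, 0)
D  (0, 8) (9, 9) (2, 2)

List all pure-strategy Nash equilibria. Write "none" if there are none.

Player A against L: payoffs 5, 1, 0 → best response U.
Player A against C: payoffs 4, 3, 9 → best response D.
Player A against R: payoffs 7, 9, 2 → best response M.
Player B against U: payoffs 0, 2, 3 → best response R.
Player B against M: payoffs 2, 1, 0 → best response L.
Player B against D: payoffs 8, 9, 2 → best response C.
Mutual best responses: (D, C).

The unique pure-strategy Nash equilibrium is (D, C).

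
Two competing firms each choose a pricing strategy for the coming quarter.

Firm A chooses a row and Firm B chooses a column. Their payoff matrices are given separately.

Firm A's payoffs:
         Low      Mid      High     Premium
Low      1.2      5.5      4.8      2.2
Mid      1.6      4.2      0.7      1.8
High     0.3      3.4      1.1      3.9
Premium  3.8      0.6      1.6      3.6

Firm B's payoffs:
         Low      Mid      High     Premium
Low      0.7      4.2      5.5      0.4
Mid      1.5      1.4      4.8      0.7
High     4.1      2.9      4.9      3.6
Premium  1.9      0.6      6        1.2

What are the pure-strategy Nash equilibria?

(Low, High)

Mark each player's best response to every combination of opponents' strategies; a profile where every player is best-responding is a pure Nash equilibrium.
Firm A against Low: payoffs 1.2, 1.6, 0.3, 3.8 → best response Premium.
Firm A against Mid: payoffs 5.5, 4.2, 3.4, 0.6 → best response Low.
Firm A against High: payoffs 4.8, 0.7, 1.1, 1.6 → best response Low.
Firm A against Premium: payoffs 2.2, 1.8, 3.9, 3.6 → best response High.
Firm B against Low: payoffs 0.7, 4.2, 5.5, 0.4 → best response High.
Firm B against Mid: payoffs 1.5, 1.4, 4.8, 0.7 → best response High.
Firm B against High: payoffs 4.1, 2.9, 4.9, 3.6 → best response High.
Firm B against Premium: payoffs 1.9, 0.6, 6, 1.2 → best response High.
Mutual best responses: (Low, High).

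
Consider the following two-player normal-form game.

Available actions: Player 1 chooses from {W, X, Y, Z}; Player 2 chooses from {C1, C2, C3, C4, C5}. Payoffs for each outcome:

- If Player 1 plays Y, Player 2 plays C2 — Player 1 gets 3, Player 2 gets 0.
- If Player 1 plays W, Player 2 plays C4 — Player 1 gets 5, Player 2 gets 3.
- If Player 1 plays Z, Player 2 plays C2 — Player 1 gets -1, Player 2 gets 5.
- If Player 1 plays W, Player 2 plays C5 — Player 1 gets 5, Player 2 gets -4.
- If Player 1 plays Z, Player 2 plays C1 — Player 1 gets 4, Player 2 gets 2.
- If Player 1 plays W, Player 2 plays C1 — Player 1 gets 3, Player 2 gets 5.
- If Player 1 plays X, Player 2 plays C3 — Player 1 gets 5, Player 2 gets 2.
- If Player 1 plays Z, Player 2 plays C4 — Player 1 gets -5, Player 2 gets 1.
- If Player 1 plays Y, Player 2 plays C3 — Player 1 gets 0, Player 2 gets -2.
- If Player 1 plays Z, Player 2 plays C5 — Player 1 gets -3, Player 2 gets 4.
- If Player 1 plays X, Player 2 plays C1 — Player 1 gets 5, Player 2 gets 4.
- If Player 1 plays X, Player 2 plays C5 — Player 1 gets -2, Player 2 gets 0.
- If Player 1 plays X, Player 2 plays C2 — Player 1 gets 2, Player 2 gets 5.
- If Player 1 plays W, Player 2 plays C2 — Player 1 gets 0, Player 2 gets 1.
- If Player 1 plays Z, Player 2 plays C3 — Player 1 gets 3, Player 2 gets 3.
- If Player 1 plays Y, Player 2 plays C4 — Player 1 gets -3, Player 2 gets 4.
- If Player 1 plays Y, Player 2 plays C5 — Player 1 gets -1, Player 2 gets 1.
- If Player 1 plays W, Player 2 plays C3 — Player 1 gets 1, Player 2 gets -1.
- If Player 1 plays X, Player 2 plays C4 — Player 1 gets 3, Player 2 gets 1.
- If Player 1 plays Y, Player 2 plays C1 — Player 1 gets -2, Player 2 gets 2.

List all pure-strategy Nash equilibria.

There is no pure-strategy Nash equilibrium.

(W, C1): Player 1 can switch to X (3 → 5). Not NE.
(W, C2): Player 1 can switch to X (0 → 2). Not NE.
(W, C3): Player 1 can switch to X (1 → 5). Not NE.
(W, C4): Player 2 can switch to C1 (3 → 5). Not NE.
(W, C5): Player 2 can switch to C1 (-4 → 5). Not NE.
(X, C1): Player 2 can switch to C2 (4 → 5). Not NE.
(The remaining 14 profiles each have a profitable deviation by the same check.)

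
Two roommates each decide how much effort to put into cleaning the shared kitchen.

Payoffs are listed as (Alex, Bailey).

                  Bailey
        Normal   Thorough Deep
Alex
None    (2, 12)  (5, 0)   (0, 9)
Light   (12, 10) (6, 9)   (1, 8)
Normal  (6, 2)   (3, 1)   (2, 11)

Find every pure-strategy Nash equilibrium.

The pure Nash equilibria are (Light, Normal); (Normal, Deep).

Check each profile: it is a Nash equilibrium iff no player can strictly gain by switching unilaterally.
(None, Normal): Alex can switch to Light (2 → 12). Not NE.
(None, Thorough): Alex can switch to Light (5 → 6). Not NE.
(None, Deep): Alex can switch to Light (0 → 1). Not NE.
(Light, Normal): Alex gets 12, best alternative 6; Bailey gets 10, best alternative 9. No profitable deviation — NE.
(Light, Thorough): Bailey can switch to Normal (9 → 10). Not NE.
(Light, Deep): Alex can switch to Normal (1 → 2). Not NE.
(Normal, Normal): Alex can switch to Light (6 → 12). Not NE.
(Normal, Deep): Alex gets 2, best alternative 1; Bailey gets 11, best alternative 2. No profitable deviation — NE.
(The remaining 1 profile has a profitable deviation by the same check.)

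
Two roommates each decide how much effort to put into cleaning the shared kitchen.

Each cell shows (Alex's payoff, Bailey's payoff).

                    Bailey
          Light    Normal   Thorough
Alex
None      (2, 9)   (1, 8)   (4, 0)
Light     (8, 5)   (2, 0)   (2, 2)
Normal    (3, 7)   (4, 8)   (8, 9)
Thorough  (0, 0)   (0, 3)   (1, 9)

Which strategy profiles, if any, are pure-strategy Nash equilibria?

For each strategy profile, look for a profitable unilateral deviation.
(None, Light): Alex can switch to Light (2 → 8). Not NE.
(None, Normal): Alex can switch to Light (1 → 2). Not NE.
(None, Thorough): Alex can switch to Normal (4 → 8). Not NE.
(Light, Light): Alex gets 8, best alternative 3; Bailey gets 5, best alternative 2. No profitable deviation — NE.
(Light, Normal): Alex can switch to Normal (2 → 4). Not NE.
(Light, Thorough): Alex can switch to None (2 → 4). Not NE.
(Normal, Light): Alex can switch to Light (3 → 8). Not NE.
(Normal, Thorough): Alex gets 8, best alternative 4; Bailey gets 9, best alternative 8. No profitable deviation — NE.
(The remaining 4 profiles each have a profitable deviation by the same check.)

(Light, Light) and (Normal, Thorough)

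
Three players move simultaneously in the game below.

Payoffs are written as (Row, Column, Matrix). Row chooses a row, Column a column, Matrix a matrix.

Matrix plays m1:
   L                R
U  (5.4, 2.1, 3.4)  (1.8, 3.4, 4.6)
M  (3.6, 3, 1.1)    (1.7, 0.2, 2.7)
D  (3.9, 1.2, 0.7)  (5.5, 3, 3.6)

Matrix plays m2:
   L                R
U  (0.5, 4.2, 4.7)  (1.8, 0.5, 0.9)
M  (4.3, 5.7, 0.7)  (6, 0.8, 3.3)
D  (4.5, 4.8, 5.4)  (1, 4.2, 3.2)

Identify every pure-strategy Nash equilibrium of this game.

Pure-strategy Nash equilibria: (D, L, m2), (D, R, m1)

Row against (L, m1): payoffs 5.4, 3.6, 3.9 → best response U.
Row against (L, m2): payoffs 0.5, 4.3, 4.5 → best response D.
Row against (R, m1): payoffs 1.8, 1.7, 5.5 → best response D.
Row against (R, m2): payoffs 1.8, 6, 1 → best response M.
Column against (U, m1): payoffs 2.1, 3.4 → best response R.
Column against (U, m2): payoffs 4.2, 0.5 → best response L.
Column against (M, m1): payoffs 3, 0.2 → best response L.
Column against (M, m2): payoffs 5.7, 0.8 → best response L.
Column against (D, m1): payoffs 1.2, 3 → best response R.
Column against (D, m2): payoffs 4.8, 4.2 → best response L.
Matrix against (U, L): payoffs 3.4, 4.7 → best response m2.
Matrix against (U, R): payoffs 4.6, 0.9 → best response m1.
Matrix against (M, L): payoffs 1.1, 0.7 → best response m1.
Matrix against (M, R): payoffs 2.7, 3.3 → best response m2.
Matrix against (D, L): payoffs 0.7, 5.4 → best response m2.
Matrix against (D, R): payoffs 3.6, 3.2 → best response m1.
Mutual best responses: (D, L, m2); (D, R, m1).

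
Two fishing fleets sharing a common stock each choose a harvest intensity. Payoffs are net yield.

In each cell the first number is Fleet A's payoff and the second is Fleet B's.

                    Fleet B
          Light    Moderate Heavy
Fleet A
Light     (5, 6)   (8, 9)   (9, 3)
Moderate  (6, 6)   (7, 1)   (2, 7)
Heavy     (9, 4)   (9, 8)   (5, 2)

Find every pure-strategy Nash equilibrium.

Pure NE: (Heavy, Moderate)

(Light, Light): Fleet A can switch to Moderate (5 → 6). Not NE.
(Light, Moderate): Fleet A can switch to Heavy (8 → 9). Not NE.
(Light, Heavy): Fleet B can switch to Light (3 → 6). Not NE.
(Moderate, Light): Fleet A can switch to Heavy (6 → 9). Not NE.
(Moderate, Moderate): Fleet A can switch to Light (7 → 8). Not NE.
(Moderate, Heavy): Fleet A can switch to Light (2 → 9). Not NE.
(Heavy, Light): Fleet B can switch to Moderate (4 → 8). Not NE.
(Heavy, Moderate): Fleet A gets 9, best alternative 8; Fleet B gets 8, best alternative 4. No profitable deviation — NE.
(Heavy, Heavy): Fleet A can switch to Light (5 → 9). Not NE.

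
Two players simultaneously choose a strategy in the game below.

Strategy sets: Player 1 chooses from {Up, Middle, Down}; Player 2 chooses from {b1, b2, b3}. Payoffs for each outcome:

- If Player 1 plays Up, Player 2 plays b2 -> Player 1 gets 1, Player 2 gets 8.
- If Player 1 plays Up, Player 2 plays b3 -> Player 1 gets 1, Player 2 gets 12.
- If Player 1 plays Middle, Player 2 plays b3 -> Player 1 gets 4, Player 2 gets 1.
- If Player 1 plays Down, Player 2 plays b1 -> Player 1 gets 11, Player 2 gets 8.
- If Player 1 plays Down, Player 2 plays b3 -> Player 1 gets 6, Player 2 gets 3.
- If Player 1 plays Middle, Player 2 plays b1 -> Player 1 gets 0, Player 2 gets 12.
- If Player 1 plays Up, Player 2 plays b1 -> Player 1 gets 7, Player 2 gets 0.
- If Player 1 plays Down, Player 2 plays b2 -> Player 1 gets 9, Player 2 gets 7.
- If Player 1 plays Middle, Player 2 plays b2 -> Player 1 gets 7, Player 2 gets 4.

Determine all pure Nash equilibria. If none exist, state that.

For each strategy profile, look for a profitable unilateral deviation.
(Up, b1): Player 1 can switch to Down (7 → 11). Not NE.
(Up, b2): Player 1 can switch to Middle (1 → 7). Not NE.
(Up, b3): Player 1 can switch to Middle (1 → 4). Not NE.
(Middle, b1): Player 1 can switch to Up (0 → 7). Not NE.
(Middle, b2): Player 1 can switch to Down (7 → 9). Not NE.
(Middle, b3): Player 1 can switch to Down (4 → 6). Not NE.
(Down, b1): Player 1 gets 11, best alternative 7; Player 2 gets 8, best alternative 7. No profitable deviation — NE.
(The remaining 2 profiles each have a profitable deviation by the same check.)

The unique pure-strategy Nash equilibrium is (Down, b1).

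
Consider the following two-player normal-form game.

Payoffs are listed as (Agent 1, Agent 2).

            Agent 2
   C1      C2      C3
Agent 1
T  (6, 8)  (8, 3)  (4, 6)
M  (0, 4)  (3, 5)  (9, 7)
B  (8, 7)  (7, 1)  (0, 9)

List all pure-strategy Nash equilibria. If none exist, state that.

For each player, find the best response to each opponent profile; mutual best responses are the pure NE.
Agent 1 against C1: payoffs 6, 0, 8 → best response B.
Agent 1 against C2: payoffs 8, 3, 7 → best response T.
Agent 1 against C3: payoffs 4, 9, 0 → best response M.
Agent 2 against T: payoffs 8, 3, 6 → best response C1.
Agent 2 against M: payoffs 4, 5, 7 → best response C3.
Agent 2 against B: payoffs 7, 1, 9 → best response C3.
Mutual best responses: (M, C3).

(M, C3)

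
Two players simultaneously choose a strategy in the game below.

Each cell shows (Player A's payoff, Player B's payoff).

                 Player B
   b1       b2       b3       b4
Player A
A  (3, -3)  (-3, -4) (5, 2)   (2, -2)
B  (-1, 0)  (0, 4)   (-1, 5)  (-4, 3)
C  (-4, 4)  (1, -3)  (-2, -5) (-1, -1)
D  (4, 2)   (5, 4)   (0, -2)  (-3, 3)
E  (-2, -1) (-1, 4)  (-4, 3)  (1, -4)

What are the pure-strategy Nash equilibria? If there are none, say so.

Player A against b1: payoffs 3, -1, -4, 4, -2 → best response D.
Player A against b2: payoffs -3, 0, 1, 5, -1 → best response D.
Player A against b3: payoffs 5, -1, -2, 0, -4 → best response A.
Player A against b4: payoffs 2, -4, -1, -3, 1 → best response A.
Player B against A: payoffs -3, -4, 2, -2 → best response b3.
Player B against B: payoffs 0, 4, 5, 3 → best response b3.
Player B against C: payoffs 4, -3, -5, -1 → best response b1.
Player B against D: payoffs 2, 4, -2, 3 → best response b2.
Player B against E: payoffs -1, 4, 3, -4 → best response b2.
Mutual best responses: (A, b3); (D, b2).

(A, b3) and (D, b2)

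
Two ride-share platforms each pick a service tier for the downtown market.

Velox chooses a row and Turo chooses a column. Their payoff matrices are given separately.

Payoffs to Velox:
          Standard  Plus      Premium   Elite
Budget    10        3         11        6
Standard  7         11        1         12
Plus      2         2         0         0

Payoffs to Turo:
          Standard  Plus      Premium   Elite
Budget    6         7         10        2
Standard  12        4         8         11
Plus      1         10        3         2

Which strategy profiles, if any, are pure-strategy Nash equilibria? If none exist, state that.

(Budget, Premium)

Velox against Standard: payoffs 10, 7, 2 → best response Budget.
Velox against Plus: payoffs 3, 11, 2 → best response Standard.
Velox against Premium: payoffs 11, 1, 0 → best response Budget.
Velox against Elite: payoffs 6, 12, 0 → best response Standard.
Turo against Budget: payoffs 6, 7, 10, 2 → best response Premium.
Turo against Standard: payoffs 12, 4, 8, 11 → best response Standard.
Turo against Plus: payoffs 1, 10, 3, 2 → best response Plus.
Mutual best responses: (Budget, Premium).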